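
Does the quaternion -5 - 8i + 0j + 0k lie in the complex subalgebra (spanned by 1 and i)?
Yes. The quaternion -5 - 8i has j- and k-coefficients y = z = 0, so it lies in the complex subalgebra spanned by 1 and i.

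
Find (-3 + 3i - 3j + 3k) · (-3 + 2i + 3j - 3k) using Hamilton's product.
21 - 15i + 15j + 15k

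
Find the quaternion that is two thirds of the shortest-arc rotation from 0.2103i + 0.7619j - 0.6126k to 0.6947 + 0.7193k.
-0.5235 + 0.085i + 0.3081j - 0.7898k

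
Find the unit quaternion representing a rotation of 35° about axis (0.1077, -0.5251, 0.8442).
0.9537 + 0.0324i - 0.1579j + 0.2539k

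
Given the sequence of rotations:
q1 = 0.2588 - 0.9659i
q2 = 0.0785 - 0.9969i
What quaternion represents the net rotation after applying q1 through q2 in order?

q2 · q1 = -0.9426 - 0.3338i
-0.9426 - 0.3338i


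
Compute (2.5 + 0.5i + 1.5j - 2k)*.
2.5 - 0.5i - 1.5j + 2k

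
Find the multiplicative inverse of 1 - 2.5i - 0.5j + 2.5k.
0.0727 + 0.1818i + 0.0364j - 0.1818k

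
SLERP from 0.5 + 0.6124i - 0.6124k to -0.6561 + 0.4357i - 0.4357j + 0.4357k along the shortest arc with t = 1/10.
0.5604 + 0.5246i + 0.0569j - 0.6384k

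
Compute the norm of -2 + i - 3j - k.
√15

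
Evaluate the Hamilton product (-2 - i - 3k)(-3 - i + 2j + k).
8 + 11i + 5k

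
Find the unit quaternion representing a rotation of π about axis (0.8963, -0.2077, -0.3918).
0.8963i - 0.2077j - 0.3918k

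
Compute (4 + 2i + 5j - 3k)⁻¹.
0.0741 - 0.037i - 0.0926j + 0.0556k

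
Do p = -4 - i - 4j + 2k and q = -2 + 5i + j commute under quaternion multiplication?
No: pq = 17 - 20i + 14j + 15k ≠ 17 - 16i - 6j - 23k = qp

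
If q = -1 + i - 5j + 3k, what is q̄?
-1 - i + 5j - 3k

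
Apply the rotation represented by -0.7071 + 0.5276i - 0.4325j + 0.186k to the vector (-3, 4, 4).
(0.788, 5.996, -2.105)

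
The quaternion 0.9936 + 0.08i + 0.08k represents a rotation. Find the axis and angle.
axis = (√2/2, 0, √2/2), θ = 13°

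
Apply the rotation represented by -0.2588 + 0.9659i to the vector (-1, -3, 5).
(-1, 5.098, -2.83)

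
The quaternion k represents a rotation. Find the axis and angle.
axis = (0, 0, 1), θ = π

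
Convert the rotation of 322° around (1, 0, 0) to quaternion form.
-0.9455 + 0.3256i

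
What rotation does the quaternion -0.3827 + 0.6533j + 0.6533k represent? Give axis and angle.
axis = (0, √2/2, √2/2), θ = 5π/4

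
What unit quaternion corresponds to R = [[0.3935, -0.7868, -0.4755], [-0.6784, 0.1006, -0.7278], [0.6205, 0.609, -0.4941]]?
0.5 + 0.6684i - 0.548j + 0.0542k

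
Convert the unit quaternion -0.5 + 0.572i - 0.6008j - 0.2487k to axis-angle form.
axis = (0.6605, -0.6937, -0.2872), θ = 4π/3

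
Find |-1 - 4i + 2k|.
√21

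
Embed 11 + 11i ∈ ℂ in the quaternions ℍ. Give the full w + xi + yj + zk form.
11 + 11i + 0j + 0k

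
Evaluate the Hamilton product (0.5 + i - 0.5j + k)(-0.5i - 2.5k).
3 + i + 2j - 1.5k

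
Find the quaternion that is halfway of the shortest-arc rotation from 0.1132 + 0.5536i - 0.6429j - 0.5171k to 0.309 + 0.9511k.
-0.1147 + 0.3243i - 0.3766j - 0.8601k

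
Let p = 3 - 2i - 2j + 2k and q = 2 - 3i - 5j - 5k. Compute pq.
7i - 35j - 7k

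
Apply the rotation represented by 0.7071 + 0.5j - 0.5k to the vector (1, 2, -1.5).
(0.354, 1.043, -2.457)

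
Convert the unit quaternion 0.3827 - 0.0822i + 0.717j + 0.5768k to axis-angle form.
axis = (-0.089, 0.7761, 0.6243), θ = 3π/4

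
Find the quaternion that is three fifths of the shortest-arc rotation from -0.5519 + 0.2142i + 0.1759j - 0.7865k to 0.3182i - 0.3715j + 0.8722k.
-0.2431 - 0.1112i + 0.3174j - 0.9098k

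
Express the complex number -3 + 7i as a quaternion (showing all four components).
-3 + 7i + 0j + 0k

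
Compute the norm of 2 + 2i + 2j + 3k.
√21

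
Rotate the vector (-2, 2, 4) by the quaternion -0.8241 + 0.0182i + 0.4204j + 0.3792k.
(-2.154, 4.038, 1.748)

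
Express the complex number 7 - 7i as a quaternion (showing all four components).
7 - 7i + 0j + 0k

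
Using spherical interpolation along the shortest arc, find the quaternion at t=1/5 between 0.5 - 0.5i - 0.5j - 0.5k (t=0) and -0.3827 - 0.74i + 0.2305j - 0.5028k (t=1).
0.3436 - 0.6364i - 0.3833j - 0.5745k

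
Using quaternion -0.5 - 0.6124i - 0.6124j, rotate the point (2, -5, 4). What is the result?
(-0.801, -2.199, -6.287)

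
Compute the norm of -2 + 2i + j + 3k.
√18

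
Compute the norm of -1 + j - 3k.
√11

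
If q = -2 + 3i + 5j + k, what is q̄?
-2 - 3i - 5j - k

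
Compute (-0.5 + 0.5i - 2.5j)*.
-0.5 - 0.5i + 2.5j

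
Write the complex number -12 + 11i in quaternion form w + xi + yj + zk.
-12 + 11i + 0j + 0k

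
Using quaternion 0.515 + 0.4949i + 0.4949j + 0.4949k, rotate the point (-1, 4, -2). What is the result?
(-2.099, -0.879, 3.978)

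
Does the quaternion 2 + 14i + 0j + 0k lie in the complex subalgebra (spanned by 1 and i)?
Yes. The quaternion 2 + 14i has j- and k-coefficients y = z = 0, so it lies in the complex subalgebra spanned by 1 and i.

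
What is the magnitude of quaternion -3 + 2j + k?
√14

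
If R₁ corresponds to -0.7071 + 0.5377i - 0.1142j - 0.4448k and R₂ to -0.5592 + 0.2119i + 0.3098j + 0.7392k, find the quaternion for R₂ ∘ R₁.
0.6456 - 0.5039i + 0.3365j - 0.4647k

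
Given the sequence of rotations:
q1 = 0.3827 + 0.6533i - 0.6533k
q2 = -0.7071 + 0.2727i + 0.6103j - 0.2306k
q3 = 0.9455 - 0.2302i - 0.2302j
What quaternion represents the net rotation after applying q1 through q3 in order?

q2 · q1 = -0.5994 - 0.7563i + 0.2611j - 0.025k
q3 · q2 · q1 = -0.6807 - 0.5713i + 0.3791j - 0.2578k
-0.6807 - 0.5713i + 0.3791j - 0.2578k


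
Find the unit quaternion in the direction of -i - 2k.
-0.4472i - 0.8944k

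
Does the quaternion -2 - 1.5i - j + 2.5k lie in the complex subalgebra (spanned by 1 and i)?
No. The quaternion -2 - 1.5i - j + 2.5k has j-coefficient y = -1 and k-coefficient z = 2.5, not both zero, so it does not lie in the complex subalgebra spanned by 1 and i.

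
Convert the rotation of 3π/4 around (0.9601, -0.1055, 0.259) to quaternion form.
0.3827 + 0.887i - 0.0975j + 0.2393k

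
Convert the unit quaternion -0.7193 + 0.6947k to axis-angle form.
axis = (0, 0, 1), θ = 272°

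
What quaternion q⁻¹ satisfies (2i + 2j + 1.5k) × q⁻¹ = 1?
-0.1951i - 0.1951j - 0.1463k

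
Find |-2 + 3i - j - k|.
√15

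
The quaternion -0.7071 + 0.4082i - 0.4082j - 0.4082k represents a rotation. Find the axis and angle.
axis = (√3/3, -√3/3, -√3/3), θ = 3π/2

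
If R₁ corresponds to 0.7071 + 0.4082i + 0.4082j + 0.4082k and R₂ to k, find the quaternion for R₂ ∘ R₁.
-0.4082 - 0.4082i + 0.4082j + 0.7071k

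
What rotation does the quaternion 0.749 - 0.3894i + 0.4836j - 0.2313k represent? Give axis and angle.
axis = (-0.5877, 0.7299, -0.3491), θ = 83°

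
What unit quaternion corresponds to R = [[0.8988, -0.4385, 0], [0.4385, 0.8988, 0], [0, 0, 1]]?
0.9744 + 0.225k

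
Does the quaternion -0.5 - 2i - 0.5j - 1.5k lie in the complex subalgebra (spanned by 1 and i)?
No. The quaternion -0.5 - 2i - 0.5j - 1.5k has j-coefficient y = -0.5 and k-coefficient z = -1.5, not both zero, so it does not lie in the complex subalgebra spanned by 1 and i.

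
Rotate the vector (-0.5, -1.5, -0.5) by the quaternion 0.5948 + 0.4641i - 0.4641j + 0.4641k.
(1.466, 0.223, -0.743)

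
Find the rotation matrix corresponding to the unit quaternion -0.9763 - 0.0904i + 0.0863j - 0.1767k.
[[0.9227, -0.3606, -0.1366], [0.3294, 0.9212, -0.207], [0.2005, 0.146, 0.9688]]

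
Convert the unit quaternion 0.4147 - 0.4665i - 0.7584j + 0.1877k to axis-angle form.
axis = (-0.5127, -0.8334, 0.2063), θ = 131°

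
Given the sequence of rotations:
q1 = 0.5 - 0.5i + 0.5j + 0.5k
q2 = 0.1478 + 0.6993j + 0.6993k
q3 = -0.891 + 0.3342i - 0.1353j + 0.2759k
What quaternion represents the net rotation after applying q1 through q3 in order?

q2 · q1 = -0.6254 - 0.0739i + 0.0739j + 0.7732k
q3 · q2 · q1 = 0.3786 - 0.2682i - 0.26j - 0.8468k
0.3786 - 0.2682i - 0.26j - 0.8468k


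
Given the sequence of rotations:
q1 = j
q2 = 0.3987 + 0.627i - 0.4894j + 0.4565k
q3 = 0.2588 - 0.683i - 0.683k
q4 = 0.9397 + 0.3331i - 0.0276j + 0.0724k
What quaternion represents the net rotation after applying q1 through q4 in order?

q2 · q1 = 0.4894 - 0.4565i + 0.3987j + 0.627k
q3 · q2 · q1 = 0.2431 - 0.1801i + 0.8432j - 0.4443k
q4 · q3 · q2 · q1 = 0.3439 - 0.137i + 0.9206j - 0.124k
0.3439 - 0.137i + 0.9206j - 0.124k


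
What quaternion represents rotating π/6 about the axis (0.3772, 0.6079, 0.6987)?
0.9659 + 0.0976i + 0.1573j + 0.1808k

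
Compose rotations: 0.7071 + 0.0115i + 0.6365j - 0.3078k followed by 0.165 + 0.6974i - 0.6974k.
-0.106 + 0.9389i + 0.3117j - 0.1k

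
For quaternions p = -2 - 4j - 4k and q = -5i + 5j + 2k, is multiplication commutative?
No: pq = 28 + 22i + 10j - 24k ≠ 28 - 2i - 30j + 16k = qp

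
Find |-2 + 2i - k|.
3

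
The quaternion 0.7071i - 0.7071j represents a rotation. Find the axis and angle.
axis = (√2/2, -√2/2, 0), θ = π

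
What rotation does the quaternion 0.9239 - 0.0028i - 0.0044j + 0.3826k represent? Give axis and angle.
axis = (-0.0073, -0.0115, 0.9999), θ = π/4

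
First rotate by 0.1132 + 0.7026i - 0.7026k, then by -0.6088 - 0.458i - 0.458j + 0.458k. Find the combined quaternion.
0.5747 - 0.1578i - 0.0518j + 0.8014k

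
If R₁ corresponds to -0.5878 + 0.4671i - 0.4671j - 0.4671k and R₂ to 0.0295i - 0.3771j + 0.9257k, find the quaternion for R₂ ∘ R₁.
0.2425 + 0.5912i + 0.6678j - 0.3818k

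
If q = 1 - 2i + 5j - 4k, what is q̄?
1 + 2i - 5j + 4k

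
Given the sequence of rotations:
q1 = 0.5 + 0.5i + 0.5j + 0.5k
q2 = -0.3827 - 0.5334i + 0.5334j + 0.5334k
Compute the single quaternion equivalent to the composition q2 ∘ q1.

q2 · q1 = -0.4581 - 0.4581i + 0.6088j - 0.4581k
-0.4581 - 0.4581i + 0.6088j - 0.4581k


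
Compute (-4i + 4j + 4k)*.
4i - 4j - 4k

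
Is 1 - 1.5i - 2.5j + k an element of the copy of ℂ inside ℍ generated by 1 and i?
No. The quaternion 1 - 1.5i - 2.5j + k has j-coefficient y = -2.5 and k-coefficient z = 1, not both zero, so it does not lie in the complex subalgebra spanned by 1 and i.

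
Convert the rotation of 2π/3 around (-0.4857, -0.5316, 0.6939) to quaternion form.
0.5 - 0.4206i - 0.4604j + 0.6009k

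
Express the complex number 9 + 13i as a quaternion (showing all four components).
9 + 13i + 0j + 0k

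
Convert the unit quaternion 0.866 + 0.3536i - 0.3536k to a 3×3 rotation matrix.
[[0.7499, 0.6124, -0.2501], [-0.6124, 0.4999, -0.6124], [-0.2501, 0.6124, 0.7499]]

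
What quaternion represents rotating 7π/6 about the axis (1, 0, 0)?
-0.2588 + 0.9659i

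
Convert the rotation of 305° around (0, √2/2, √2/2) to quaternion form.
-0.887 + 0.3265j + 0.3265k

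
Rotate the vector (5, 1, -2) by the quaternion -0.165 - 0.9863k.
(-5.053, 0.682, -2)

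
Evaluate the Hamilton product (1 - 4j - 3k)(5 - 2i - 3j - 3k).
-16 + i - 17j - 26k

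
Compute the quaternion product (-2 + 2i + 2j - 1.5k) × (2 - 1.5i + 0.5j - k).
-3.5 + 5.75i + 7.25j + 3k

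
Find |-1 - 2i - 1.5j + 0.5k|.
2.739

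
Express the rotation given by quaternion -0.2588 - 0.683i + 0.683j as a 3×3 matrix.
[[0.067, -0.933, -0.3535], [-0.933, 0.067, -0.3535], [0.3535, 0.3535, -0.866]]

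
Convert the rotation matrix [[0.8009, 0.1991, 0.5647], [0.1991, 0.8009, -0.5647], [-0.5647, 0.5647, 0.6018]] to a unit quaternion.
0.8949 + 0.3155i + 0.3155j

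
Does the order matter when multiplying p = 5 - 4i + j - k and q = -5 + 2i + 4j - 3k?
Yes: pq = -24 + 31i + j - 28k ≠ -24 + 29i + 29j + 8k = qp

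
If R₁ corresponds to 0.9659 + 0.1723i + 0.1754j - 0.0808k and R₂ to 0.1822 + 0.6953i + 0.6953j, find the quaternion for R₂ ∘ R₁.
-0.0658 + 0.6468i + 0.7597j - 0.0126k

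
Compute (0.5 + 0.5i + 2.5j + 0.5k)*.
0.5 - 0.5i - 2.5j - 0.5k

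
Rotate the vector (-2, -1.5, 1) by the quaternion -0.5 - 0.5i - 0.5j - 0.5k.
(1, -2, -1.5)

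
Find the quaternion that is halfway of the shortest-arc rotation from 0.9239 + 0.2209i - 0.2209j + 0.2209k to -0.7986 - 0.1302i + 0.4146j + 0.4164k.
0.9165 + 0.1868i - 0.3381j - 0.104k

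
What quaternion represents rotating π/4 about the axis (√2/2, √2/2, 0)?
0.9239 + 0.2706i + 0.2706j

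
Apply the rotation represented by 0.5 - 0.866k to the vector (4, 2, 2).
(-0.268, -4.464, 2)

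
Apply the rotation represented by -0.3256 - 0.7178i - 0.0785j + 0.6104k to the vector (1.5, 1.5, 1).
(0.304, -2.154, -0.877)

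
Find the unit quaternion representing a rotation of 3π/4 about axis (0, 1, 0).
0.3827 + 0.9239j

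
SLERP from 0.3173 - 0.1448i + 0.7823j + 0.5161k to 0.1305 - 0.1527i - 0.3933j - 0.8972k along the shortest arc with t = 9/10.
-0.0847 + 0.1242i + 0.448j + 0.8813k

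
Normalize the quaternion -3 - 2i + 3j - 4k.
-0.4867 - 0.3244i + 0.4867j - 0.6489k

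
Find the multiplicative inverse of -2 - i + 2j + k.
-0.2 + 0.1i - 0.2j - 0.1k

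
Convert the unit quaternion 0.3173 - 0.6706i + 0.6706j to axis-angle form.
axis = (-√2/2, √2/2, 0), θ = 143°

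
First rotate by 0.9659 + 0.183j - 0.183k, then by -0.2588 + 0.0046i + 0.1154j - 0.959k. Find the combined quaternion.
-0.4466 + 0.1588i + 0.0649j - 0.8781k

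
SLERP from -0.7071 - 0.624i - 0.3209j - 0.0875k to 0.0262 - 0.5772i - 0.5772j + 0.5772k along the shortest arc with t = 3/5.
-0.3171 - 0.6901i - 0.5465j + 0.353k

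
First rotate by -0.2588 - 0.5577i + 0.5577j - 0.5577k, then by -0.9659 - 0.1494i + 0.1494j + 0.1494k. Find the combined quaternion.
0.1667 + 0.4107i - 0.744j + 0.5k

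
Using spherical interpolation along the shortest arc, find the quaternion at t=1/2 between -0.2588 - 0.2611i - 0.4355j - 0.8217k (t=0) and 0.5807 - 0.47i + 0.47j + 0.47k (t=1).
-0.4666 + 0.1161i - 0.5033j - 0.718k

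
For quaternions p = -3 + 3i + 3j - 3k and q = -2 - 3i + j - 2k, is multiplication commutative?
No: pq = 6 + 6j + 24k ≠ 6 + 6i - 24j = qp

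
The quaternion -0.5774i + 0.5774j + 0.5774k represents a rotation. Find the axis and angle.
axis = (-√3/3, √3/3, √3/3), θ = π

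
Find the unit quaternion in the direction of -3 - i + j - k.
-0.866 - 0.2887i + 0.2887j - 0.2887k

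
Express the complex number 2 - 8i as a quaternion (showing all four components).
2 - 8i + 0j + 0k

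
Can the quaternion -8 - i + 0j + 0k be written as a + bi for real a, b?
Yes. The quaternion -8 - i has j- and k-coefficients y = z = 0, so it lies in the complex subalgebra spanned by 1 and i.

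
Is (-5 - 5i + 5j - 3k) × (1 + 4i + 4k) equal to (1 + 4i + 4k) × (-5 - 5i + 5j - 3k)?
No: pq = 27 - 5i + 13j - 43k ≠ 27 - 45i - 3j - 3k = qp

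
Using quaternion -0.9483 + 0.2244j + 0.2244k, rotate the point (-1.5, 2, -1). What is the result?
(0.079, 2.336, -1.336)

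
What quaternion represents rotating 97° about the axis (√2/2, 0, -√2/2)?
0.6626 + 0.5296i - 0.5296k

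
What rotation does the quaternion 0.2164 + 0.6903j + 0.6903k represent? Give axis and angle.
axis = (0, √2/2, √2/2), θ = 155°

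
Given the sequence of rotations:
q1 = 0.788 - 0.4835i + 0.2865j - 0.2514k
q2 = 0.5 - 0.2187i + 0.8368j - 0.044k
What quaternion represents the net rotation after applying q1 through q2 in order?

q2 · q1 = 0.0375 - 0.6119i + 0.7689j + 0.1816k
0.0375 - 0.6119i + 0.7689j + 0.1816k


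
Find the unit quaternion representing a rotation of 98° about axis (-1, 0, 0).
0.6561 - 0.7547i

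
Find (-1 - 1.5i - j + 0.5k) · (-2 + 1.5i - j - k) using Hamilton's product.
3.75 + 3i + 2.25j + 3k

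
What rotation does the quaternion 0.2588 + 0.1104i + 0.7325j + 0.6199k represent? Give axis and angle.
axis = (0.1143, 0.7583, 0.6418), θ = 5π/6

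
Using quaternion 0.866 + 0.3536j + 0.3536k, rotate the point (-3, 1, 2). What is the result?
(-0.887, -0.587, 3.587)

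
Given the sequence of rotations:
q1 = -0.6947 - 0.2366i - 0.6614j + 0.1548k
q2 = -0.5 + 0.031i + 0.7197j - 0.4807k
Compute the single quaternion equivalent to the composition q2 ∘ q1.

q2 · q1 = 0.9051 - 0.1098i - 0.0603j + 0.4063k
0.9051 - 0.1098i - 0.0603j + 0.4063k


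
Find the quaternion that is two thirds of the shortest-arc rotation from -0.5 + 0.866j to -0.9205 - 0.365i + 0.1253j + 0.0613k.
-0.8642 - 0.2664i + 0.4246j + 0.0447k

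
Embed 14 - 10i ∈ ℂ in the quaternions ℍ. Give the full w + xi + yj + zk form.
14 - 10i + 0j + 0k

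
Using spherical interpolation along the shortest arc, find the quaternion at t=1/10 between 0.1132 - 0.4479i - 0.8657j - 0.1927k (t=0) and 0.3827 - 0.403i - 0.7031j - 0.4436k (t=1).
0.1418 - 0.4467i - 0.8556j - 0.22k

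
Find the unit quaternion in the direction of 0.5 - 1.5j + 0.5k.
0.3015 - 0.9045j + 0.3015k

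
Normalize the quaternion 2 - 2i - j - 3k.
0.4714 - 0.4714i - 0.2357j - 0.7071k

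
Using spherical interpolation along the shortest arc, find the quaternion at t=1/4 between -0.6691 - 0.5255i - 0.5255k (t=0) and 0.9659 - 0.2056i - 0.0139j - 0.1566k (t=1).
-0.8452 - 0.3703i + 0.0042j - 0.3852k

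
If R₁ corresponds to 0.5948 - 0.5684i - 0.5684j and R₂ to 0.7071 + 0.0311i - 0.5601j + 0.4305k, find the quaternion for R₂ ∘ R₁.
0.1199 - 0.1387i - 0.9798j - 0.08k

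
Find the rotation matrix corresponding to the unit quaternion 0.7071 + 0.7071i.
[[1, 0, 0], [0, 0, -1], [0, 1, 0]]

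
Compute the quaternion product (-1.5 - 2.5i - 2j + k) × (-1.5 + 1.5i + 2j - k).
11 + 1.5i - j - 2k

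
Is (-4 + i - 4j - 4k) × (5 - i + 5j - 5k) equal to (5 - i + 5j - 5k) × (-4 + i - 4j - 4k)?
No: pq = -19 + 49i - 31j + k ≠ -19 - 31i - 49j - k = qp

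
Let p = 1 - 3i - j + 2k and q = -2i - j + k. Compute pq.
-9 - i - 2j + 2k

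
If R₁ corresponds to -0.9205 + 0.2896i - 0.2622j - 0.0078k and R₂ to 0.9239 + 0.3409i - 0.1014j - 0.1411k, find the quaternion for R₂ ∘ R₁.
-0.9769 - 0.0824i - 0.1871j + 0.0627k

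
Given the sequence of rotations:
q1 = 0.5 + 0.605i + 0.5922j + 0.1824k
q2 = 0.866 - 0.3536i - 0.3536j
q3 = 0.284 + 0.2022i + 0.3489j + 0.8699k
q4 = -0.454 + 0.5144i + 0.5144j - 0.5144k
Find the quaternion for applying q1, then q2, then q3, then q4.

q2 · q1 = 0.8563 + 0.2826i + 0.4005j + 0.1625k
q3 · q2 · q1 = -0.095 - 0.0383i + 0.6255j + 0.7734k
q4 · q3 · q2 · q1 = 0.1389 + 0.6881i - 0.711j + 0.0392k
0.1389 + 0.6881i - 0.711j + 0.0392k


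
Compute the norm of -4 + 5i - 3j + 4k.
√66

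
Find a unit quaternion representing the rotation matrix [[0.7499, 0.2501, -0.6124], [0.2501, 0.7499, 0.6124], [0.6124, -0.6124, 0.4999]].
0.866 - 0.3536i - 0.3536j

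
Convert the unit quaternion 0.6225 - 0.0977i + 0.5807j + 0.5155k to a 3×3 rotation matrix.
[[-0.2059, -0.7553, 0.6222], [0.5283, 0.4494, 0.7203], [-0.8237, 0.4771, 0.3065]]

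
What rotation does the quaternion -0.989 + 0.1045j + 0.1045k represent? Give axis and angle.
axis = (0, √2/2, √2/2), θ = 343°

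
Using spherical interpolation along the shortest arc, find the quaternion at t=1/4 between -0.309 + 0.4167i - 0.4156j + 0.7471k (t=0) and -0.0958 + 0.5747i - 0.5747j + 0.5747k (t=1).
-0.2583 + 0.462i - 0.4612j + 0.7121k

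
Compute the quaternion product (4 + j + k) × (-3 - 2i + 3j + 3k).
-18 - 8i + 7j + 11k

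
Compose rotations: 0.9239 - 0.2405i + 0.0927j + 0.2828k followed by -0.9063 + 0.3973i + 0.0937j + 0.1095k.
-0.7814 + 0.6014i - 0.1361j - 0.0958k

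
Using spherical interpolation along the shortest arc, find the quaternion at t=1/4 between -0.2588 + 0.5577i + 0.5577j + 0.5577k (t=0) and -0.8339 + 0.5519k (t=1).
-0.4572 + 0.4532i + 0.4532j + 0.6166k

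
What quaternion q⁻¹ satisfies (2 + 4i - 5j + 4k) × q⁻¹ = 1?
0.0328 - 0.0656i + 0.082j - 0.0656k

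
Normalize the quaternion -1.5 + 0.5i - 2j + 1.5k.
-0.5071 + 0.169i - 0.6761j + 0.5071k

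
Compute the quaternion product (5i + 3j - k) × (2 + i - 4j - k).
6 + 3i + 10j - 25k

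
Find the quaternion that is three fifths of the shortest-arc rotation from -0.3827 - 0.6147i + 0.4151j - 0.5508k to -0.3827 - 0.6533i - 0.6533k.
-0.3915 - 0.6524i + 0.1705j - 0.6262k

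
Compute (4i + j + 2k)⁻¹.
-0.1905i - 0.0476j - 0.0952k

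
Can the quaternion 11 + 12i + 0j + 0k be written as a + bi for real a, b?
Yes. The quaternion 11 + 12i has j- and k-coefficients y = z = 0, so it lies in the complex subalgebra spanned by 1 and i.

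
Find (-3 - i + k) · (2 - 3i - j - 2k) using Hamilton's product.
-7 + 8i - 2j + 9k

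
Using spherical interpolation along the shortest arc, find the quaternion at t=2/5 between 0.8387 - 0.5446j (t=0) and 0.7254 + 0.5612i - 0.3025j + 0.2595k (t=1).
0.8402 + 0.2401i - 0.4734j + 0.111k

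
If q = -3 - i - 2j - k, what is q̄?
-3 + i + 2j + k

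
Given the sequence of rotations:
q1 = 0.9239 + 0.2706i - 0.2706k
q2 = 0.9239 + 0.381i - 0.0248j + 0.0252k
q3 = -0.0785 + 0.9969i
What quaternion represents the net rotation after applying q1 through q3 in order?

q2 · q1 = 0.7573 + 0.6087i + 0.087j - 0.22k
q3 · q2 · q1 = -0.6663 + 0.7072i + 0.2125j + 0.104k
-0.6663 + 0.7072i + 0.2125j + 0.104k


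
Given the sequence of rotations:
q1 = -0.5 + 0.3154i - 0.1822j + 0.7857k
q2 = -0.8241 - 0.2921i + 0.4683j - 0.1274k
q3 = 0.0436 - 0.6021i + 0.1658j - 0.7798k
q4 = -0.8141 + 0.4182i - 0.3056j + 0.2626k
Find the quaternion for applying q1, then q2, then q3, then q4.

q2 · q1 = 0.6896 + 0.2309i + 0.1053j - 0.6783k
q3 · q2 · q1 = -0.3773 - 0.4355i - 0.4695j - 0.669k
q4 · q3 · q2 · q1 = 0.5215 + 0.5245i + 0.6629j + 0.1161k
0.5215 + 0.5245i + 0.6629j + 0.1161k


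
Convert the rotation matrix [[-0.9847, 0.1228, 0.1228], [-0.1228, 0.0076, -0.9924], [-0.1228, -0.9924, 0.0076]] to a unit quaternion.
-0.0872 - 0.7044j + 0.7044k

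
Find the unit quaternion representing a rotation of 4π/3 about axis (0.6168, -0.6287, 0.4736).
-0.5 + 0.5342i - 0.5445j + 0.4101k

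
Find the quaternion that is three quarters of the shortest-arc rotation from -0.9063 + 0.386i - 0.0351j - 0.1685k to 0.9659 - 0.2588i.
-0.9554 + 0.2921i - 0.0088j - 0.0425k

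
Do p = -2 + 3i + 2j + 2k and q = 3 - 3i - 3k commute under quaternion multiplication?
No: pq = 9 + 9i + 9j + 18k ≠ 9 + 21i + 3j + 6k = qp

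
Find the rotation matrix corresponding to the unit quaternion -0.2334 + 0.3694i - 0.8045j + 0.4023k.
[[-0.6181, -0.4066, 0.6728], [-0.7822, 0.4034, -0.4749], [-0.0783, -0.8197, -0.5674]]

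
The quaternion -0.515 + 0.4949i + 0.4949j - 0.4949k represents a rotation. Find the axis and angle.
axis = (√3/3, √3/3, -√3/3), θ = 242°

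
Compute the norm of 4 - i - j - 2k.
√22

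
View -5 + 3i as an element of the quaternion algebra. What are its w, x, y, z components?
-5 + 3i + 0j + 0k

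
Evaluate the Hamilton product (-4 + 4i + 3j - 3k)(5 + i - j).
-21 + 13i + 16j - 22k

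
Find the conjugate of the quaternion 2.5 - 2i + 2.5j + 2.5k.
2.5 + 2i - 2.5j - 2.5k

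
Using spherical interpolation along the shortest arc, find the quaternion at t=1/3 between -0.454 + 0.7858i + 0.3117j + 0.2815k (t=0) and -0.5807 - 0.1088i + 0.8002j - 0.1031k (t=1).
-0.5849 + 0.5541i + 0.5668j + 0.1721k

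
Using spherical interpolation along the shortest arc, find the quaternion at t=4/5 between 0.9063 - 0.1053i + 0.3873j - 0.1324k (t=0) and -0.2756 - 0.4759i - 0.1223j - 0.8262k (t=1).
0.5122 + 0.4078i + 0.223j + 0.7223k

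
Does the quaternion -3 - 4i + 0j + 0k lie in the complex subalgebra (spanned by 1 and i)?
Yes. The quaternion -3 - 4i has j- and k-coefficients y = z = 0, so it lies in the complex subalgebra spanned by 1 and i.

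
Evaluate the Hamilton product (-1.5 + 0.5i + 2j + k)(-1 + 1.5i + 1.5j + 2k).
-4.25 - 0.25i - 3.75j - 6.25k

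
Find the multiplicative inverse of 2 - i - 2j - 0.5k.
0.2162 + 0.1081i + 0.2162j + 0.0541k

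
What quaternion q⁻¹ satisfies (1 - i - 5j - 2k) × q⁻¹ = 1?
0.0323 + 0.0323i + 0.1613j + 0.0645k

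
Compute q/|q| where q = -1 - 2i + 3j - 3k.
-0.2085 - 0.417i + 0.6255j - 0.6255k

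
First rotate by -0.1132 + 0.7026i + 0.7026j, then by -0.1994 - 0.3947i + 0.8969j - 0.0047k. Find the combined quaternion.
-0.3303 - 0.0921i - 0.2449j - 0.9069k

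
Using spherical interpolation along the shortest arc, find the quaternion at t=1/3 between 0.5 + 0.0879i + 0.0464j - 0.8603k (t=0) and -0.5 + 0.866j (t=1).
0.6264 + 0.0708i - 0.3504j - 0.6927k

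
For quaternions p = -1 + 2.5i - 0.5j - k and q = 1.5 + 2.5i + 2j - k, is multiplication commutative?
No: pq = -7.75 + 3.75i - 2.75j + 5.75k ≠ -7.75 - 1.25i - 2.75j - 6.75k = qp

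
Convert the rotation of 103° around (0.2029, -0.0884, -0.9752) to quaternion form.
0.6225 + 0.1588i - 0.0692j - 0.7632k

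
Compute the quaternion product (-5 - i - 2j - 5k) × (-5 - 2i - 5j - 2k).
3 - 6i + 43j + 36k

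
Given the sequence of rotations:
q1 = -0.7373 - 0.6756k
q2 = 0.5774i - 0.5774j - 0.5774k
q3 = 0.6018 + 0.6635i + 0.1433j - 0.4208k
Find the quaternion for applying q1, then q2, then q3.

q2 · q1 = -0.3901 - 0.0356i + 0.8158j + 0.4257k
q3 · q2 · q1 = -0.1489 + 0.124i + 0.1676j + 0.9667k
-0.1489 + 0.124i + 0.1676j + 0.9667k


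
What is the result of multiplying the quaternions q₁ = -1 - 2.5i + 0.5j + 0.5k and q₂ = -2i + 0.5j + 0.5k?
-5.5 + 2i - 0.25j - 0.75k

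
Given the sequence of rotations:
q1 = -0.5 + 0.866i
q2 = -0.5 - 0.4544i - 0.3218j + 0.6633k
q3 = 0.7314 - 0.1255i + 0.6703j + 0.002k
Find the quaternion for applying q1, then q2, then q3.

q2 · q1 = 0.6435 - 0.2058i + 0.7353j - 0.053k
q3 · q2 · q1 = -0.0479 - 0.2683i + 0.9621j + 0.0082k
-0.0479 - 0.2683i + 0.9621j + 0.0082k


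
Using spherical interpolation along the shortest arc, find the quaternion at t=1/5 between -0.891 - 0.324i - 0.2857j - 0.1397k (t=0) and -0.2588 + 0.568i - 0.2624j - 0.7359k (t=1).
-0.875 - 0.1377i - 0.3295j - 0.3268k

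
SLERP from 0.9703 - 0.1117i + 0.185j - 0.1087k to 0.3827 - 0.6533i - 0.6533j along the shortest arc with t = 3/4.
0.6376 - 0.5899i - 0.4942j - 0.0351k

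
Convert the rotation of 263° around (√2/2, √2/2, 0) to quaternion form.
-0.6626 + 0.5296i + 0.5296j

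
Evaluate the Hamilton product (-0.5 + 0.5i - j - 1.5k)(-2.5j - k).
-4 - 2.75i + 1.75j - 0.75k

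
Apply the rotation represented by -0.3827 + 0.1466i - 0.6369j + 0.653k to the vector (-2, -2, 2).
(2.06, -0.274, 2.772)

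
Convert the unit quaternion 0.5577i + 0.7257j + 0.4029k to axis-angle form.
axis = (0.5577, 0.7257, 0.4029), θ = π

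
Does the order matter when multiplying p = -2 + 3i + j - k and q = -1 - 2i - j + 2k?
Yes: pq = 11 + 2i - 3j - 4k ≠ 11 + 5j - 2k = qp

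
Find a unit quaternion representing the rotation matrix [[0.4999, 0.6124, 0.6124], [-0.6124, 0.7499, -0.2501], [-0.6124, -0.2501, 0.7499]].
0.866 + 0.3536j - 0.3536k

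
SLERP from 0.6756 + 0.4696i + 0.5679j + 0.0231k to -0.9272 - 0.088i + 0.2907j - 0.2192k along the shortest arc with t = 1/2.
0.923 + 0.3211i + 0.1596j + 0.1395k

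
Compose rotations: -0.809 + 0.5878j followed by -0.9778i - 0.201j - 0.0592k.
0.1181 + 0.8258i + 0.1626j - 0.5269k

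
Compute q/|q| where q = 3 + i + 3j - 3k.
0.5669 + 0.189i + 0.5669j - 0.5669k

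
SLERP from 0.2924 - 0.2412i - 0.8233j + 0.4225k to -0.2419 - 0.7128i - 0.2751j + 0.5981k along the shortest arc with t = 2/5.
0.0837 - 0.4853i - 0.6719j + 0.5533k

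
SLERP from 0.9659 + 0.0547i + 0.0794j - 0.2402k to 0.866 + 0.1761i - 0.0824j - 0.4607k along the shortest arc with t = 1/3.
0.943 + 0.0964i + 0.0256j - 0.3175k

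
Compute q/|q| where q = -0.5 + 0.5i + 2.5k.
-0.1925 + 0.1925i + 0.9623k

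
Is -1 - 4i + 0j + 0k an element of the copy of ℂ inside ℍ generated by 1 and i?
Yes. The quaternion -1 - 4i has j- and k-coefficients y = z = 0, so it lies in the complex subalgebra spanned by 1 and i.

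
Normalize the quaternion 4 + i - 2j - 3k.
0.7303 + 0.1826i - 0.3651j - 0.5477k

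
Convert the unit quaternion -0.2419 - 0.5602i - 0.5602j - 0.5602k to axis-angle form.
axis = (-√3/3, -√3/3, -√3/3), θ = 208°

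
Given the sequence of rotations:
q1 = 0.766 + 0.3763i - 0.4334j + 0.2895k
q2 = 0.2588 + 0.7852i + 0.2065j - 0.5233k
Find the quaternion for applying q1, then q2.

q2 · q1 = 0.1438 + 0.5318i - 0.3782j - 0.7439k
0.1438 + 0.5318i - 0.3782j - 0.7439k


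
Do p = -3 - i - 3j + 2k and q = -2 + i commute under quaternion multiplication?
No: pq = 7 - i + 8j - k ≠ 7 - i + 4j - 7k = qp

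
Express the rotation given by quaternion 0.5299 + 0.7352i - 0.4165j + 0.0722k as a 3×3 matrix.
[[0.6426, -0.6889, -0.3352], [-0.5359, -0.0915, -0.8393], [0.5476, 0.719, -0.428]]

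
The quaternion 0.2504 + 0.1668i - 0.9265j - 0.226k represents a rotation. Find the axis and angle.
axis = (0.1723, -0.957, -0.2334), θ = 151°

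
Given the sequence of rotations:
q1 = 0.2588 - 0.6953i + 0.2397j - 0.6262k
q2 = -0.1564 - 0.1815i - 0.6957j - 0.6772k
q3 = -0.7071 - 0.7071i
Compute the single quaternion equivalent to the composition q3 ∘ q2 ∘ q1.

q2 · q1 = -0.424 + 0.6597i + 0.1397j - 0.6045k
q3 · q2 · q1 = 0.7663 - 0.1667i - 0.5262j + 0.3287k
0.7663 - 0.1667i - 0.5262j + 0.3287k


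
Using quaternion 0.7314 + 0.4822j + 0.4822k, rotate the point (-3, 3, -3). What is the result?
(-4.442, -1.906, 1.906)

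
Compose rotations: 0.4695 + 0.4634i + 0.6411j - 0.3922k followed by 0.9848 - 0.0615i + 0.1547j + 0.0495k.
0.4111 + 0.3351i + 0.7028j - 0.4741k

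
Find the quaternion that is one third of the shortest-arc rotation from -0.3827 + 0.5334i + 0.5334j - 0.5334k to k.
-0.2817 + 0.3926i + 0.3926j - 0.7825k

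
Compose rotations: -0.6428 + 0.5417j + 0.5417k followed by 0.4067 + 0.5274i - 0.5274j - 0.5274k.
0.31 - 0.339i + 0.2736j + 0.845k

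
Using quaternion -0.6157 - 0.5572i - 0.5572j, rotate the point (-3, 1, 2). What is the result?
(0.856, -2.856, 2.261)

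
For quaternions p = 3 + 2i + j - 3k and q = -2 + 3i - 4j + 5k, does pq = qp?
No: pq = 7 - 2i - 33j + 10k ≠ 7 + 12i + 5j + 32k = qp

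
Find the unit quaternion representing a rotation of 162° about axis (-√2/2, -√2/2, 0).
0.1564 - 0.6984i - 0.6984j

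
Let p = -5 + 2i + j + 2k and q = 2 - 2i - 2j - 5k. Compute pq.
6 + 13i + 18j + 27k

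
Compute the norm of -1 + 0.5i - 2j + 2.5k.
3.391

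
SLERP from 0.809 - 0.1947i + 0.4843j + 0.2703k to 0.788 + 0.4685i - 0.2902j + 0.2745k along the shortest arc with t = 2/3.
0.9099 + 0.272i - 0.0237j + 0.3124k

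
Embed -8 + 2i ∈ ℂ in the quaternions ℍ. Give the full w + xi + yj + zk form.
-8 + 2i + 0j + 0k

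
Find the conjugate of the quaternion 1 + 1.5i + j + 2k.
1 - 1.5i - j - 2k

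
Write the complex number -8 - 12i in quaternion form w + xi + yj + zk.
-8 - 12i + 0j + 0k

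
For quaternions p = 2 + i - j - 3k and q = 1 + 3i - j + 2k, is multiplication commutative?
No: pq = 4 + 2i - 14j + 3k ≠ 4 + 12i + 8j - k = qp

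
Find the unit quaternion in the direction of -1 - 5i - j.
-0.1925 - 0.9623i - 0.1925j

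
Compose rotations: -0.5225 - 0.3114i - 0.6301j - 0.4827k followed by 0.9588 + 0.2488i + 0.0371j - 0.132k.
-0.4638 - 0.5296i - 0.4623j - 0.5391k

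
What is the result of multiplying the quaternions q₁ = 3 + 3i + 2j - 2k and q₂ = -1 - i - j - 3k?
-4 - 14i + 6j - 8k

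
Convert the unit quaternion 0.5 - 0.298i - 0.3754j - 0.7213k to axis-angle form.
axis = (-0.3441, -0.4335, -0.8329), θ = 2π/3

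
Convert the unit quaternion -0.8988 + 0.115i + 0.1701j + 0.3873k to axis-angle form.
axis = (0.2623, 0.388, 0.8835), θ = 308°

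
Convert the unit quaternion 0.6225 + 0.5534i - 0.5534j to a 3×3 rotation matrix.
[[0.3875, -0.6125, -0.689], [-0.6125, 0.3875, -0.689], [0.689, 0.689, -0.225]]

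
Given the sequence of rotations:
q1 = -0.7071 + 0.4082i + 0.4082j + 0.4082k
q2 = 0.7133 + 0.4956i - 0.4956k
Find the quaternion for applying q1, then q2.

q2 · q1 = -0.5044 + 0.143i - 0.1134j + 0.8439k
-0.5044 + 0.143i - 0.1134j + 0.8439k


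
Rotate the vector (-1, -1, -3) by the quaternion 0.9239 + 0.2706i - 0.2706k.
(-0.914, 1.293, -2.914)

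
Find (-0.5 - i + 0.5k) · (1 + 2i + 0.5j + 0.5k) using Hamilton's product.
1.25 - 2.25i + 1.25j - 0.25k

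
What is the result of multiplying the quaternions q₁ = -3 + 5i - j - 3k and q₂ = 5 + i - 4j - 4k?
-36 + 14i + 24j - 22k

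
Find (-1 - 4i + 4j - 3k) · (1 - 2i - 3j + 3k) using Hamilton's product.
12 + i + 25j + 14k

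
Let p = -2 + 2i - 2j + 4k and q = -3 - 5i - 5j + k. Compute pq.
2 + 22i - 6j - 34k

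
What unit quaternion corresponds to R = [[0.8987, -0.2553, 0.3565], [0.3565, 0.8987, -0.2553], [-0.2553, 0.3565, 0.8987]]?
0.9613 + 0.1591i + 0.1591j + 0.1591k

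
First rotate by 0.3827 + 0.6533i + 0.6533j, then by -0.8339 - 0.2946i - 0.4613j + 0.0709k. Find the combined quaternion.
0.1747 - 0.7038i - 0.675j + 0.136k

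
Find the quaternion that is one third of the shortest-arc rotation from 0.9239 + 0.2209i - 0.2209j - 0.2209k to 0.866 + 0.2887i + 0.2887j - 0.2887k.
0.9332 + 0.2515i - 0.0508j - 0.2515k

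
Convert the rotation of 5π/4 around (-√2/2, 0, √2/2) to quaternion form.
-0.3827 - 0.6533i + 0.6533k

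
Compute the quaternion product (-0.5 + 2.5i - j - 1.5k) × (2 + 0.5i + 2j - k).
-1.75 + 8.75i - 1.25j + 3k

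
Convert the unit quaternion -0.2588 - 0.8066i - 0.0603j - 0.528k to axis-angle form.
axis = (-0.835, -0.0624, -0.5466), θ = 7π/6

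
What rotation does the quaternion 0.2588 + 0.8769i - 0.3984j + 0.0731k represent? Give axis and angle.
axis = (0.9078, -0.4125, 0.0757), θ = 5π/6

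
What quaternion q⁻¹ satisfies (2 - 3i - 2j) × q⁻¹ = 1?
0.1176 + 0.1765i + 0.1176j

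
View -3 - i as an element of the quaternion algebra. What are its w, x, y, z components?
-3 - i + 0j + 0k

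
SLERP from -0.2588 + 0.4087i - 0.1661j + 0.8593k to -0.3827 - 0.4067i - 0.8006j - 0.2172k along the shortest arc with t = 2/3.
0.1961 + 0.5284i + 0.5859j + 0.5823k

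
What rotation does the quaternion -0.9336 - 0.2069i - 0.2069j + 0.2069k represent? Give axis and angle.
axis = (-√3/3, -√3/3, √3/3), θ = 318°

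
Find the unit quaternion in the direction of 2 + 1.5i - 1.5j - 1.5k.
0.61 + 0.4575i - 0.4575j - 0.4575k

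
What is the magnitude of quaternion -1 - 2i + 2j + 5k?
√34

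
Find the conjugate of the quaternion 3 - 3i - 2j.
3 + 3i + 2j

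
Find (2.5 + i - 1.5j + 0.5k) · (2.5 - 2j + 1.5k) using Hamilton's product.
2.5 + 1.25i - 10.25j + 3k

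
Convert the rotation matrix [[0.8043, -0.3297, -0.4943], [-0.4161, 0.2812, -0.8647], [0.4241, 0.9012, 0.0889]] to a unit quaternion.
0.7373 + 0.5988i - 0.3114j - 0.0293k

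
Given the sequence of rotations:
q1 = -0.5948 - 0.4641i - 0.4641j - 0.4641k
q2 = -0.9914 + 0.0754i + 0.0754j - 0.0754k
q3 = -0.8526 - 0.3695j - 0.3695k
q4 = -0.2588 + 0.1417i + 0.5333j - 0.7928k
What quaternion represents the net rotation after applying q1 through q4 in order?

q2 · q1 = 0.6247 + 0.3453i + 0.4852j + 0.505k
q3 · q2 · q1 = -0.1667 - 0.3017i - 0.7721j - 0.5338k
q4 · q3 · q2 · q1 = 0.0745 - 0.8423i + 0.4257j + 0.3218k
0.0745 - 0.8423i + 0.4257j + 0.3218k


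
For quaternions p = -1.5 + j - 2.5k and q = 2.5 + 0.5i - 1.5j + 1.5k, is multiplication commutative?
No: pq = 1.5 - 3i + 3.5j - 9k ≠ 1.5 + 1.5i + 6j - 8k = qp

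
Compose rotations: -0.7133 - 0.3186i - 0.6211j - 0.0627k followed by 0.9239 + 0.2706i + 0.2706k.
-0.5558 - 0.3193i - 0.6431j - 0.419k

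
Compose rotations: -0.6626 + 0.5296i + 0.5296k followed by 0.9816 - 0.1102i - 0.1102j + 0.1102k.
-0.6504 + 0.5345i + 0.1897j + 0.5052k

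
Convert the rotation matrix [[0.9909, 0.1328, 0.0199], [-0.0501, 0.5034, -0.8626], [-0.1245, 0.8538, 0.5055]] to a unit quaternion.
0.866 + 0.4955i + 0.0417j - 0.0528k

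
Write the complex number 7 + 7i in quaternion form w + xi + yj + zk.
7 + 7i + 0j + 0k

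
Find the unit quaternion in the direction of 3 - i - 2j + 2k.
0.7071 - 0.2357i - 0.4714j + 0.4714k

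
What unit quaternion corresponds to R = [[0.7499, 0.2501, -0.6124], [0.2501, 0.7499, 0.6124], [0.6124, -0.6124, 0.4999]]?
0.866 - 0.3536i - 0.3536j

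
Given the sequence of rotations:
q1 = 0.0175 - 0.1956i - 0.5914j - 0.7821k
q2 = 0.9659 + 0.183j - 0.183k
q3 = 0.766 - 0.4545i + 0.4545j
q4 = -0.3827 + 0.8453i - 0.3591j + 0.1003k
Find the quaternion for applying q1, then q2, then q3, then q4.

q2 · q1 = -0.018 - 0.4403i - 0.5322j - 0.7228k
q3 · q2 · q1 = 0.028 - 0.6576i - 0.7444j - 0.1117k
q4 · q3 · q2 · q1 = 0.289 + 0.3901i + 0.3033j - 0.8198k
0.289 + 0.3901i + 0.3033j - 0.8198k


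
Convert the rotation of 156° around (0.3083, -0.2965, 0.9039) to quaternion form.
0.2079 + 0.3016i - 0.29j + 0.8841k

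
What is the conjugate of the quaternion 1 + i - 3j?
1 - i + 3j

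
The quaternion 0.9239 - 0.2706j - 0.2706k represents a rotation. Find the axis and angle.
axis = (0, -√2/2, -√2/2), θ = π/4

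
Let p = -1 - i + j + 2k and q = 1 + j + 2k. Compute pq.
-6 - i + 2j - k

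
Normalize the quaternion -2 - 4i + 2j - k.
-0.4 - 0.8i + 0.4j - 0.2k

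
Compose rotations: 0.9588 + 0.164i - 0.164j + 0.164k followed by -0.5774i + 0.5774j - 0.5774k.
0.2841 - 0.5536i + 0.5536j - 0.5536k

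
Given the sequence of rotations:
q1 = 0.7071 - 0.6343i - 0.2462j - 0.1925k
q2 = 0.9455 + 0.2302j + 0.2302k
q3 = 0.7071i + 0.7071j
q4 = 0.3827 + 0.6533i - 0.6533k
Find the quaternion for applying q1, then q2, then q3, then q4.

q2 · q1 = 0.7696 - 0.5874i - 0.216j + 0.1268k
q3 · q2 · q1 = 0.5681 + 0.6338i + 0.4545j + 0.2626k
q4 · q3 · q2 · q1 = -0.0251 + 0.9106i - 0.4117j + 0.0263k
-0.0251 + 0.9106i - 0.4117j + 0.0263k


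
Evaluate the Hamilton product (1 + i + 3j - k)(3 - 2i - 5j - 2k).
18 - 10i + 8j - 4k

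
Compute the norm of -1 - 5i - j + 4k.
√43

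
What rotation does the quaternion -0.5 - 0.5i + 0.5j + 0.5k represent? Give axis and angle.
axis = (-√3/3, √3/3, √3/3), θ = 4π/3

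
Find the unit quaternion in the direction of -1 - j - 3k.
-0.3015 - 0.3015j - 0.9045k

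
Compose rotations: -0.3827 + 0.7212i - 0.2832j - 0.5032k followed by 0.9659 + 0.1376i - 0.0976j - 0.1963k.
-0.5953 + 0.6375i - 0.3085j - 0.3795k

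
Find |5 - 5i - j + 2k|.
√55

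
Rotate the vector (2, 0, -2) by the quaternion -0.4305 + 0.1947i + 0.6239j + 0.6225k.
(-0.517, -2.475, 1.268)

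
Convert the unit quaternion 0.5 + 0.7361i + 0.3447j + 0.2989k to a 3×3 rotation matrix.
[[0.5837, 0.2086, 0.7847], [0.8064, -0.2624, -0.53], [0.0953, 0.9422, -0.3213]]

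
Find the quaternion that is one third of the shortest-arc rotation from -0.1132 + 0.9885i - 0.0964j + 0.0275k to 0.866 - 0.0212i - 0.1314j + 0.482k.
-0.506 + 0.8374i - 0.0183j - 0.2059k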